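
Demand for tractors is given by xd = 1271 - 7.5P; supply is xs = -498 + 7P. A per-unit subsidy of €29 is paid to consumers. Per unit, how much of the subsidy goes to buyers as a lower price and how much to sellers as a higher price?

Buyers gain €14 per unit; sellers gain €15 per unit

Pre-subsidy: 1271 - 7.5P = -498 + 7P gives P* = 122, x* = 356.
With the rebate, buyers effectively pay Pb = Ps − 29, where Ps is the price sellers receive.
Demand in terms of Ps becomes xd = 1271 − 7.5(Ps − 29) = 1488.5 - 7.5Ps. Setting this equal to supply: 1488.5 - 7.5Ps = -498 + 7Ps, so Ps = 137.
Buyers pay Pb = 137 − 29 = 108; x' = -498 + 7·137 = 461.
Buyers' price falls by P* − Pb = 122 − 108 = 14; sellers' price rises by Ps − P* = 137 − 122 = 15.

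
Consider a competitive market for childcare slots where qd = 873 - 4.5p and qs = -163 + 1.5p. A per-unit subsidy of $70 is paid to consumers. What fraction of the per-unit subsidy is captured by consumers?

Pre-subsidy: 873 - 4.5p = -163 + 1.5p gives p* = 518/3, q* = 96.
With the rebate, buyers effectively pay pb = ps − 70, where ps is the price sellers receive.
Demand in terms of ps becomes qd = 873 − 4.5(ps − 70) = 1188 - 4.5ps. Setting this equal to supply: 1188 - 4.5ps = -163 + 1.5ps, so ps = 1351/6.
Buyers pay pb = 1351/6 − 70 = 931/6; q' = -163 + 1.5·(1351/6) = 174.75.
Buyers' price falls by p* − pb = 518/3 − 931/6 = 17.5; sellers' price rises by ps − p* = 1351/6 − 518/3 = 52.5.
So consumers capture 17.5/70 = 0.25 of each unit of subsidy.

Consumer share = 0.25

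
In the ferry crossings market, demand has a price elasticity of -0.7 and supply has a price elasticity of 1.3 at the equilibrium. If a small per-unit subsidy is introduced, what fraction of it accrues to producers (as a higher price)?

For a small subsidy around the equilibrium, the benefit split depends on the relative slopes, which at a point are proportional to the elasticities.
Buyer share = εs/(εs + |εd|) = 1.3/(1.3 + 0.7) = 0.65; seller share = |εd|/(εs + |εd|) = 0.35.
So producers capture 0.35 of the subsidy.

Producer share = 0.35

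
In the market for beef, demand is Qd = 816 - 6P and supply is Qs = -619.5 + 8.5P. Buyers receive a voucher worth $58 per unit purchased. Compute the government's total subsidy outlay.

Government cost = $24708

Pre-subsidy: 816 - 6P = -619.5 + 8.5P gives P* = 99, Q* = 222.
With the rebate, buyers effectively pay Pb = Ps − 58, where Ps is the price sellers receive.
Demand in terms of Ps becomes Qd = 816 − 6(Ps − 58) = 1164 - 6Ps. Setting this equal to supply: 1164 - 6Ps = -619.5 + 8.5Ps, so Ps = 123.
Buyers pay Pb = 123 − 58 = 65; Q' = -619.5 + 8.5·123 = 426.
Government outlay = subsidy × quantity = 58 × 426 = 24708.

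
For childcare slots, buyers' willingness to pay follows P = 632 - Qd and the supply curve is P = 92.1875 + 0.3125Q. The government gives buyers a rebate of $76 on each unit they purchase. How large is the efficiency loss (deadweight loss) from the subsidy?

Deadweight loss = 46208/21

Pre-subsidy: 632 - Q = 92.1875 + 0.3125Q gives Q* = 2879/7 and P* = 1545/7.
With the rebate, buyers effectively pay Pb = Ps − 76, where Ps is the price sellers receive.
On the curves, Pb = 632 - Q and Ps = 92.1875 + 0.3125Q; the wedge Ps − Pb = 76 gives 92.1875 + 0.3125Q − (632 - Q) = 76, so Q' = 9853/21.
Then Pb = 632 − 1·(9853/21) = 3419/21 and Ps = 92.1875 + 0.3125·(9853/21) = 5015/21.
The subsidy expands output by 9853/21 − 2879/7 = 1216/21 past the efficient level; on those units the gap between marginal cost and willingness to pay runs from 0 up to 76.
DWL = ½ × 76 × 1216/21 = 46208/21.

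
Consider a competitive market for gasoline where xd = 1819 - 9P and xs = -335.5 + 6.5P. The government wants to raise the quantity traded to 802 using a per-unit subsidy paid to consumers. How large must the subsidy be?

At x = 802, invert demand for the buyer price: Pb = (1819 − 802)/9 = 113; invert supply for the seller price: Ps = (802 − (-335.5))/6.5 = 175.
The subsidy must fill the gap: s = Ps − Pb = 175 − 113 = 62.

Required subsidy s = 62 per unit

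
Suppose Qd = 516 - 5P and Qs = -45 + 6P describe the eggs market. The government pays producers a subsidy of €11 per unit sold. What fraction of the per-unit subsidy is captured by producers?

Producer share = 5/11

Pre-subsidy: 516 - 5P = -45 + 6P gives P* = 51, Q* = 261.
With the subsidy, sellers receive Ps = Pb + 11 for each unit, where Pb is the price buyers pay.
Supply in terms of Pb becomes Qs = -45 + 6(Pb + 11) = 21 + 6Pb. Setting this equal to demand: 516 - 5Pb = 21 + 6Pb, so Pb = 45.
Sellers receive Ps = 45 + 11 = 56; Q' = 516 − 5·45 = 291.
Buyers' price falls by P* − Pb = 51 − 45 = 6; sellers' price rises by Ps − P* = 56 − 51 = 5.
So producers capture 5/11 = 5/11 of each unit of subsidy.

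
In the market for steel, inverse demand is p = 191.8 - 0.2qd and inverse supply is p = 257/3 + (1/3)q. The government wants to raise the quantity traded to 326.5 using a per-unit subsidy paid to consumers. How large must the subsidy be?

At q = 326.5, from the demand curve buyers pay pb = 191.8 − 0.2·326.5 = 126.5; from the supply curve sellers need ps = 257/3 + (1/3)·326.5 = 194.5.
The subsidy must fill the gap: s = ps − pb = 194.5 − 126.5 = 68.

Required subsidy s = 68 per unit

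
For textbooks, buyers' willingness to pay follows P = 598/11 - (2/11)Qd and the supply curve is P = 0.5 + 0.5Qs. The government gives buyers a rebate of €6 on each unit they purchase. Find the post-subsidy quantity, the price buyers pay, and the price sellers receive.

Pre-subsidy: 598/11 - (2/11)Q = 0.5 + 0.5Q gives Q* = 79 and P* = 40.
With the rebate, buyers effectively pay Pb = Ps − 6, where Ps is the price sellers receive.
On the curves, Pb = 598/11 - (2/11)Q and Ps = 0.5 + 0.5Q; the wedge Ps − Pb = 6 gives 0.5 + 0.5Q − (598/11 - (2/11)Q) = 6, so Q' = 87.8.
Then Pb = 598/11 − (2/11)·87.8 = 38.4 and Ps = 0.5 + 0.5·87.8 = 44.4.

Q' = 87.8; buyers pay €38.4; sellers receive €44.4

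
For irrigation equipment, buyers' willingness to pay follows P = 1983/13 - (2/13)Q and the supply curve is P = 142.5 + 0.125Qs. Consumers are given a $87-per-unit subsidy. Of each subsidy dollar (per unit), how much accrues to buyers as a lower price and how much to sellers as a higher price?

Pre-subsidy: 1983/13 - (2/13)Q = 142.5 + 0.125Q gives Q* = 36 and P* = 147.
With the rebate, buyers effectively pay Pb = Ps − 87, where Ps is the price sellers receive.
On the curves, Pb = 1983/13 - (2/13)Q and Ps = 142.5 + 0.125Q; the wedge Ps − Pb = 87 gives 142.5 + 0.125Q − (1983/13 - (2/13)Q) = 87, so Q' = 348.
Then Pb = 1983/13 − (2/13)·348 = 99 and Ps = 142.5 + 0.125·348 = 186.
Buyers' price falls by P* − Pb = 147 − 99 = 48; sellers' price rises by Ps − P* = 186 − 147 = 39.

Buyers gain $48 per unit; sellers gain $39 per unit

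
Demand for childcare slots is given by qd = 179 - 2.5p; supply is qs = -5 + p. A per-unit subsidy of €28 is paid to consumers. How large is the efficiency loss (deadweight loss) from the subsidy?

Pre-subsidy: 179 - 2.5p = -5 + p gives p* = 368/7, q* = 333/7.
With the rebate, buyers effectively pay pb = ps − 28, where ps is the price sellers receive.
Demand in terms of ps becomes qd = 179 − 2.5(ps − 28) = 249 - 2.5ps. Setting this equal to supply: 249 - 2.5ps = -5 + ps, so ps = 508/7.
Buyers pay pb = 508/7 − 28 = 312/7; q' = -5 + 1·(508/7) = 473/7.
The subsidy expands output by 473/7 − 333/7 = 20 past the efficient level; on those units the gap between marginal cost and willingness to pay runs from 0 up to 28.
DWL = ½ × 28 × 20 = 280.

Deadweight loss = €280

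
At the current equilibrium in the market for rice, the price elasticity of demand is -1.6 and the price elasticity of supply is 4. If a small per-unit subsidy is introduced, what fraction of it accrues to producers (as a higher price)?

For a small subsidy around the equilibrium, the benefit split depends on the relative slopes, which at a point are proportional to the elasticities.
Buyer share = εs/(εs + |εd|) = 4/(4 + 1.6) = 5/7; seller share = |εd|/(εs + |εd|) = 2/7.
So producers capture 2/7 of the subsidy.

Producer share = 2/7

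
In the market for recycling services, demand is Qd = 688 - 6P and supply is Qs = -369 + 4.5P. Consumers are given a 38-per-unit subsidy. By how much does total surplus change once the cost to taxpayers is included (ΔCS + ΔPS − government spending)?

Net change in total surplus = -12996/7

Pre-subsidy: 688 - 6P = -369 + 4.5P gives P* = 302/3, Q* = 84.
With the rebate, buyers effectively pay Pb = Ps − 38, where Ps is the price sellers receive.
Demand in terms of Ps becomes Qd = 688 − 6(Ps − 38) = 916 - 6Ps. Setting this equal to supply: 916 - 6Ps = -369 + 4.5Ps, so Ps = 2570/21.
Buyers pay Pb = 2570/21 − 38 = 1772/21; Q' = -369 + 4.5·(2570/21) = 1272/7.
ΔCS = ½(84 + 1272/7)(302/3 − 1772/21) = 106020/49; ΔPS = ½(84 + 1272/7)(2570/21 − 302/3) = 141360/49.
Government spending = 38 × 1272/7 = 48336/7.
Net change = 106020/49 + 141360/49 − 48336/7 = -12996/7. The loss equals the DWL triangle ½·38·684/7.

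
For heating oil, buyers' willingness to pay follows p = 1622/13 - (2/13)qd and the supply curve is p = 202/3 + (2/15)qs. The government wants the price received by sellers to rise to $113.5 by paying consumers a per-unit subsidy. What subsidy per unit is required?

Required subsidy s = $42 per unit

At a seller price of 113.5, quantity supplied is -505 + 7.5·113.5 = 346.25.
Buyers absorb 346.25 only when they pay pb = 1622/13 − (2/13)·346.25 = 71.5.
s = ps − pb = 113.5 − 71.5 = 42.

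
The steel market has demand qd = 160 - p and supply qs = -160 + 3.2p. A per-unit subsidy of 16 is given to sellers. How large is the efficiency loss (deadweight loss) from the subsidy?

Deadweight loss = 2048/21

Pre-subsidy: 160 - p = -160 + 3.2p gives p* = 1600/21, q* = 1760/21.
With the subsidy, sellers receive ps = pb + 16 for each unit, where pb is the price buyers pay.
Supply in terms of pb becomes qs = -160 + 3.2(pb + 16) = -108.8 + 3.2pb. Setting this equal to demand: 160 - pb = -108.8 + 3.2pb, so pb = 64.
Sellers receive ps = 64 + 16 = 80; q' = 160 − 1·64 = 96.
The subsidy expands output by 96 − 1760/21 = 256/21 past the efficient level; on those units the gap between marginal cost and willingness to pay runs from 0 up to 16.
DWL = ½ × 16 × 256/21 = 2048/21.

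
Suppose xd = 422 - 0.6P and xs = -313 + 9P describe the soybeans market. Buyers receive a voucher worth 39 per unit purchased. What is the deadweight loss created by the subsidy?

Pre-subsidy: 422 - 0.6P = -313 + 9P gives P* = 76.5625, x* = 376.0625.
With the rebate, buyers effectively pay Pb = Ps − 39, where Ps is the price sellers receive.
Demand in terms of Ps becomes xd = 422 − 0.6(Ps − 39) = 445.4 - 0.6Ps. Setting this equal to supply: 445.4 - 0.6Ps = -313 + 9Ps, so Ps = 79.
Buyers pay Pb = 79 − 39 = 40; x' = -313 + 9·79 = 398.
The subsidy expands output by 398 − 376.0625 = 21.9375 past the efficient level; on those units the gap between marginal cost and willingness to pay runs from 0 up to 39.
DWL = ½ × 39 × 21.9375 = 427.78125.

Deadweight loss = 427.78125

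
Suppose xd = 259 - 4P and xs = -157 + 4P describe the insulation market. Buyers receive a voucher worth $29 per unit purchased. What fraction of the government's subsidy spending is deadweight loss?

DWL / government spending = 29/109

Pre-subsidy: 259 - 4P = -157 + 4P gives P* = 52, x* = 51.
With the rebate, buyers effectively pay Pb = Ps − 29, where Ps is the price sellers receive.
Demand in terms of Ps becomes xd = 259 − 4(Ps − 29) = 375 - 4Ps. Setting this equal to supply: 375 - 4Ps = -157 + 4Ps, so Ps = 66.5.
Buyers pay Pb = 66.5 − 29 = 37.5; x' = -157 + 4·66.5 = 109.
ΔCS = ½(51 + 109)(52 − 37.5) = 1160; ΔPS = ½(51 + 109)(66.5 − 52) = 1160.
Government spending = 29 × 109 = 3161.
DWL = ½ × 29 × (109 − 51) = 841; fraction = 841 / 3161 = 29/109.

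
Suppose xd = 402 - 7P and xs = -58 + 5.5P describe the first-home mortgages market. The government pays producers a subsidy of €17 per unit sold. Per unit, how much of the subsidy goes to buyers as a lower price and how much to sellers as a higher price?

Buyers gain €7.48 per unit; sellers gain €9.52 per unit

Pre-subsidy: 402 - 7P = -58 + 5.5P gives P* = 36.8, x* = 144.4.
With the subsidy, sellers receive Ps = Pb + 17 for each unit, where Pb is the price buyers pay.
Supply in terms of Pb becomes xs = -58 + 5.5(Pb + 17) = 35.5 + 5.5Pb. Setting this equal to demand: 402 - 7Pb = 35.5 + 5.5Pb, so Pb = 29.32.
Sellers receive Ps = 29.32 + 17 = 46.32; x' = 402 − 7·29.32 = 196.76.
Buyers' price falls by P* − Pb = 36.8 − 29.32 = 7.48; sellers' price rises by Ps − P* = 46.32 − 36.8 = 9.52.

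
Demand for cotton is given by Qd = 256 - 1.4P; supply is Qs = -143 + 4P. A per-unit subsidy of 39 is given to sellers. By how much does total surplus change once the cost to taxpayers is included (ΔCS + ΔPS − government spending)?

Net change in total surplus = -2366/3

Pre-subsidy: 256 - 1.4P = -143 + 4P gives P* = 665/9, Q* = 1373/9.
With the subsidy, sellers receive Ps = Pb + 39 for each unit, where Pb is the price buyers pay.
Supply in terms of Pb becomes Qs = -143 + 4(Pb + 39) = 13 + 4Pb. Setting this equal to demand: 256 - 1.4Pb = 13 + 4Pb, so Pb = 45.
Sellers receive Ps = 45 + 39 = 84; Q' = 256 − 1.4·45 = 193.
ΔCS = ½(1373/9 + 193)(665/9 − 45) = 404300/81; ΔPS = ½(1373/9 + 193)(84 − 665/9) = 141505/81.
Government spending = 39 × 193 = 7527.
Net change = 404300/81 + 141505/81 − 7527 = -2366/3. The loss equals the DWL triangle ½·39·364/9.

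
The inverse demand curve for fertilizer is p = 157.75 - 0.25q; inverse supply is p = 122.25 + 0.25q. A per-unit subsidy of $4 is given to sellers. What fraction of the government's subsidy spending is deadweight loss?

DWL / government spending = 4/79

Pre-subsidy: 157.75 - 0.25q = 122.25 + 0.25q gives q* = 71 and p* = 140.
With the subsidy, sellers receive ps = pb + 4 for each unit, where pb is the price buyers pay.
On the curves, pb = 157.75 - 0.25q and ps = 122.25 + 0.25q; the wedge ps − pb = 4 gives 122.25 + 0.25q − (157.75 - 0.25q) = 4, so q' = 79.
Then pb = 157.75 − 0.25·79 = 138 and ps = 122.25 + 0.25·79 = 142.
ΔCS = ½(71 + 79)(140 − 138) = 150; ΔPS = ½(71 + 79)(142 − 140) = 150.
Government spending = 4 × 79 = 316.
DWL = ½ × 4 × (79 − 71) = 16; fraction = 16 / 316 = 4/79.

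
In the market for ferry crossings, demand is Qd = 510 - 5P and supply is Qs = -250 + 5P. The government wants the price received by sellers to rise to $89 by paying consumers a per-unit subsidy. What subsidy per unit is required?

At a seller price of 89, quantity supplied is -250 + 5·89 = 195.
Buyers absorb 195 only when they pay Pb with 510 − 5·Pb = 195, i.e. Pb = 63.
s = Ps − Pb = 89 − 63 = 26.

Required subsidy s = $26 per unit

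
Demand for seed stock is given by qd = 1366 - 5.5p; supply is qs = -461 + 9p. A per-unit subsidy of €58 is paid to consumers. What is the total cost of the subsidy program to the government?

Government cost = €50518

Pre-subsidy: 1366 - 5.5p = -461 + 9p gives p* = 126, q* = 673.
With the rebate, buyers effectively pay pb = ps − 58, where ps is the price sellers receive.
Demand in terms of ps becomes qd = 1366 − 5.5(ps − 58) = 1685 - 5.5ps. Setting this equal to supply: 1685 - 5.5ps = -461 + 9ps, so ps = 148.
Buyers pay pb = 148 − 58 = 90; q' = -461 + 9·148 = 871.
Government outlay = subsidy × quantity = 58 × 871 = 50518.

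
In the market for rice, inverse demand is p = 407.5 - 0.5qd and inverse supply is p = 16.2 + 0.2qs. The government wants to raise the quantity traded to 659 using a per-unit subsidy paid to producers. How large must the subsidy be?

At q = 659, from the demand curve buyers pay pb = 407.5 − 0.5·659 = 78; from the supply curve sellers need ps = 16.2 + 0.2·659 = 148.
The subsidy must fill the gap: s = ps − pb = 148 − 78 = 70.

Required subsidy s = 70 per unit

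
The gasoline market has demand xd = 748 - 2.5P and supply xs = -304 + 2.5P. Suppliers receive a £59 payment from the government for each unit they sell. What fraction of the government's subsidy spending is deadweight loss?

DWL / government spending = 295/2366

Pre-subsidy: 748 - 2.5P = -304 + 2.5P gives P* = 210.4, x* = 222.
With the subsidy, sellers receive Ps = Pb + 59 for each unit, where Pb is the price buyers pay.
Supply in terms of Pb becomes xs = -304 + 2.5(Pb + 59) = -156.5 + 2.5Pb. Setting this equal to demand: 748 - 2.5Pb = -156.5 + 2.5Pb, so Pb = 180.9.
Sellers receive Ps = 180.9 + 59 = 239.9; x' = 748 − 2.5·180.9 = 295.75.
ΔCS = ½(222 + 295.75)(210.4 − 180.9) = 7636.8125; ΔPS = ½(222 + 295.75)(239.9 − 210.4) = 7636.8125.
Government spending = 59 × 295.75 = 17449.25.
DWL = ½ × 59 × (295.75 − 222) = 2175.625; fraction = 2175.625 / 17449.25 = 295/2366.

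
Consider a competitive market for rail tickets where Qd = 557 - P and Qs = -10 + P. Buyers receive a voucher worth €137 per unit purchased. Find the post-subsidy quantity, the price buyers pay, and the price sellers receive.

Q' = 342; buyers pay €215; sellers receive €352

Pre-subsidy: 557 - P = -10 + P gives P* = 283.5, Q* = 273.5.
With the rebate, buyers effectively pay Pb = Ps − 137, where Ps is the price sellers receive.
Demand in terms of Ps becomes Qd = 557 − 1(Ps − 137) = 694 - Ps. Setting this equal to supply: 694 - Ps = -10 + Ps, so Ps = 352.
Buyers pay Pb = 352 − 137 = 215; Q' = -10 + 1·352 = 342.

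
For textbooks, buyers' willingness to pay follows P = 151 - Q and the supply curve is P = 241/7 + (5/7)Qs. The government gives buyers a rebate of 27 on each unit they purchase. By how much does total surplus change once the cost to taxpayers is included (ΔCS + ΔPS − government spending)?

Pre-subsidy: 151 - Q = 241/7 + (5/7)Q gives Q* = 68 and P* = 83.
With the rebate, buyers effectively pay Pb = Ps − 27, where Ps is the price sellers receive.
On the curves, Pb = 151 - Q and Ps = 241/7 + (5/7)Q; the wedge Ps − Pb = 27 gives 241/7 + (5/7)Q − (151 - Q) = 27, so Q' = 83.75.
Then Pb = 151 − 1·83.75 = 67.25 and Ps = 241/7 + (5/7)·83.75 = 94.25.
ΔCS = ½(68 + 83.75)(83 − 67.25) = 1195.03125; ΔPS = ½(68 + 83.75)(94.25 − 83) = 853.59375.
Government spending = 27 × 83.75 = 2261.25.
Net change = 1195.03125 + 853.59375 − 2261.25 = -212.625. The loss equals the DWL triangle ½·27·15.75.

Net change in total surplus = -212.625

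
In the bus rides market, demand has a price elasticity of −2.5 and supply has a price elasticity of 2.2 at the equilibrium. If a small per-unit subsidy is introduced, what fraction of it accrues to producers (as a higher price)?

Producer share = 25/47

For a small subsidy around the equilibrium, the benefit split depends on the relative slopes, which at a point are proportional to the elasticities.
Buyer share = εs/(εs + |εd|) = 2.2/(2.2 + 2.5) = 22/47; seller share = |εd|/(εs + |εd|) = 25/47.
So producers capture 25/47 of the subsidy.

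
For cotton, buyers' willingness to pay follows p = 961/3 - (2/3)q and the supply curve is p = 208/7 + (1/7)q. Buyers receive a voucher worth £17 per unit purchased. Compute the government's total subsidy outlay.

Government cost = £6460

Pre-subsidy: 961/3 - (2/3)q = 208/7 + (1/7)q gives q* = 359 and p* = 81.
With the rebate, buyers effectively pay pb = ps − 17, where ps is the price sellers receive.
On the curves, pb = 961/3 - (2/3)q and ps = 208/7 + (1/7)q; the wedge ps − pb = 17 gives 208/7 + (1/7)q − (961/3 - (2/3)q) = 17, so q' = 380.
Then pb = 961/3 − (2/3)·380 = 67 and ps = 208/7 + (1/7)·380 = 84.
Government outlay = subsidy × quantity = 17 × 380 = 6460.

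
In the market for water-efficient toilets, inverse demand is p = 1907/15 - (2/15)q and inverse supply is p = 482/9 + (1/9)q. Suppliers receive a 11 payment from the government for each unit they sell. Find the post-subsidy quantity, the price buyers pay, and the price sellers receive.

q' = 346; buyers pay 81; sellers receive 92

Pre-subsidy: 1907/15 - (2/15)q = 482/9 + (1/9)q gives q* = 301 and p* = 87.
With the subsidy, sellers receive ps = pb + 11 for each unit, where pb is the price buyers pay.
On the curves, pb = 1907/15 - (2/15)q and ps = 482/9 + (1/9)q; the wedge ps − pb = 11 gives 482/9 + (1/9)q − (1907/15 - (2/15)q) = 11, so q' = 346.
Then pb = 1907/15 − (2/15)·346 = 81 and ps = 482/9 + (1/9)·346 = 92.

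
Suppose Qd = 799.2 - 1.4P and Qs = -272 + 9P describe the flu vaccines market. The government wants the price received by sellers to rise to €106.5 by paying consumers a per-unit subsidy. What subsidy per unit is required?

At a seller price of 106.5, quantity supplied is -272 + 9·106.5 = 686.5.
Buyers absorb 686.5 only when they pay Pb with 799.2 − 1.4·Pb = 686.5, i.e. Pb = 80.5.
s = Ps − Pb = 106.5 − 80.5 = 26.

Required subsidy s = €26 per unit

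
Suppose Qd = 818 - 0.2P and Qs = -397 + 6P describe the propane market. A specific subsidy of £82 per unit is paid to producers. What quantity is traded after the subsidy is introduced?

Pre-subsidy: 818 - 0.2P = -397 + 6P gives P* = 6075/31, Q* = 24143/31.
With the subsidy, sellers receive Ps = Pb + 82 for each unit, where Pb is the price buyers pay.
Supply in terms of Pb becomes Qs = -397 + 6(Pb + 82) = 95 + 6Pb. Setting this equal to demand: 818 - 0.2Pb = 95 + 6Pb, so Pb = 3615/31.
Sellers receive Ps = 3615/31 + 82 = 6157/31; Q' = 818 − 0.2·(3615/31) = 24635/31.

Q' = 24635/31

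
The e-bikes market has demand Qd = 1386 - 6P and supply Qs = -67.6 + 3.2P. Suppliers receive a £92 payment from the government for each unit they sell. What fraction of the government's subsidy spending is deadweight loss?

Pre-subsidy: 1386 - 6P = -67.6 + 3.2P gives P* = 158, Q* = 438.
With the subsidy, sellers receive Ps = Pb + 92 for each unit, where Pb is the price buyers pay.
Supply in terms of Pb becomes Qs = -67.6 + 3.2(Pb + 92) = 226.8 + 3.2Pb. Setting this equal to demand: 1386 - 6Pb = 226.8 + 3.2Pb, so Pb = 126.
Sellers receive Ps = 126 + 92 = 218; Q' = 1386 − 6·126 = 630.
ΔCS = ½(438 + 630)(158 − 126) = 17088; ΔPS = ½(438 + 630)(218 − 158) = 32040.
Government spending = 92 × 630 = 57960.
DWL = ½ × 92 × (630 − 438) = 8832; fraction = 8832 / 57960 = 16/105.

DWL / government spending = 16/105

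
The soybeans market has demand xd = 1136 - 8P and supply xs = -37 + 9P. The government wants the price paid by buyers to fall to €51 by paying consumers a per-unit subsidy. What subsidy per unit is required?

At a buyer price of 51, quantity demanded is 1136 − 8·51 = 728.
Sellers supply 728 only when they receive Ps with -37 + 9·Ps = 728, i.e. Ps = 85.
s = Ps − Pb = 85 − 51 = 34.

Required subsidy s = €34 per unit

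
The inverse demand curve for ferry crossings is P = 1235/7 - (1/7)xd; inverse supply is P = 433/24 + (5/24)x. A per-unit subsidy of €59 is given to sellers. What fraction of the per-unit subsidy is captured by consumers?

Pre-subsidy: 1235/7 - (1/7)x = 433/24 + (5/24)x gives x* = 451 and P* = 112.
With the subsidy, sellers receive Ps = Pb + 59 for each unit, where Pb is the price buyers pay.
On the curves, Pb = 1235/7 - (1/7)x and Ps = 433/24 + (5/24)x; the wedge Ps − Pb = 59 gives 433/24 + (5/24)x − (1235/7 - (1/7)x) = 59, so x' = 619.
Then Pb = 1235/7 − (1/7)·619 = 88 and Ps = 433/24 + (5/24)·619 = 147.
Buyers' price falls by P* − Pb = 112 − 88 = 24; sellers' price rises by Ps − P* = 147 − 112 = 35.
So consumers capture 24/59 = 24/59 of each unit of subsidy.

Consumer share = 24/59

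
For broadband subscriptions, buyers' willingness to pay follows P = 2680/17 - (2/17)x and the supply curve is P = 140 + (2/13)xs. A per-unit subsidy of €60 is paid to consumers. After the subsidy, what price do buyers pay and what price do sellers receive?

Buyers pay €124; sellers receive €184

Pre-subsidy: 2680/17 - (2/17)x = 140 + (2/13)x gives x* = 65 and P* = 150.
With the rebate, buyers effectively pay Pb = Ps − 60, where Ps is the price sellers receive.
On the curves, Pb = 2680/17 - (2/17)x and Ps = 140 + (2/13)x; the wedge Ps − Pb = 60 gives 140 + (2/13)x − (2680/17 - (2/17)x) = 60, so x' = 286.
Then Pb = 2680/17 − (2/17)·286 = 124 and Ps = 140 + (2/13)·286 = 184.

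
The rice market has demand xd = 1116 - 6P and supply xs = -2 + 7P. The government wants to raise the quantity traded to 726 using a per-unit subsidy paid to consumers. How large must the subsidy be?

At x = 726, invert demand for the buyer price: Pb = (1116 − 726)/6 = 65; invert supply for the seller price: Ps = (726 − (-2))/7 = 104.
The subsidy must fill the gap: s = Ps − Pb = 104 − 65 = 39.

Required subsidy s = 39 per unit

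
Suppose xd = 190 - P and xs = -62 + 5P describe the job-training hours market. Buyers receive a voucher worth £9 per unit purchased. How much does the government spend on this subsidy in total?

Government cost = £1399.5

Pre-subsidy: 190 - P = -62 + 5P gives P* = 42, x* = 148.
With the rebate, buyers effectively pay Pb = Ps − 9, where Ps is the price sellers receive.
Demand in terms of Ps becomes xd = 190 − 1(Ps − 9) = 199 - Ps. Setting this equal to supply: 199 - Ps = -62 + 5Ps, so Ps = 43.5.
Buyers pay Pb = 43.5 − 9 = 34.5; x' = -62 + 5·43.5 = 155.5.
Government outlay = subsidy × quantity = 9 × 155.5 = 1399.5.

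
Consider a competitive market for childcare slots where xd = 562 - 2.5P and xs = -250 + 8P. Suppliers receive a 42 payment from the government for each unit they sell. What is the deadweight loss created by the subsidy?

Deadweight loss = 1680

Pre-subsidy: 562 - 2.5P = -250 + 8P gives P* = 232/3, x* = 1106/3.
With the subsidy, sellers receive Ps = Pb + 42 for each unit, where Pb is the price buyers pay.
Supply in terms of Pb becomes xs = -250 + 8(Pb + 42) = 86 + 8Pb. Setting this equal to demand: 562 - 2.5Pb = 86 + 8Pb, so Pb = 136/3.
Sellers receive Ps = 136/3 + 42 = 262/3; x' = 562 − 2.5·(136/3) = 1346/3.
The subsidy expands output by 1346/3 − 1106/3 = 80 past the efficient level; on those units the gap between marginal cost and willingness to pay runs from 0 up to 42.
DWL = ½ × 42 × 80 = 1680.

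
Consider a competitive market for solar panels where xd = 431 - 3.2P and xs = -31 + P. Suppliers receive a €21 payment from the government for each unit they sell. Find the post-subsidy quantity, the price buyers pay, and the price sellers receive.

x' = 95; buyers pay €105; sellers receive €126

Pre-subsidy: 431 - 3.2P = -31 + P gives P* = 110, x* = 79.
With the subsidy, sellers receive Ps = Pb + 21 for each unit, where Pb is the price buyers pay.
Supply in terms of Pb becomes xs = -31 + 1(Pb + 21) = -10 + Pb. Setting this equal to demand: 431 - 3.2Pb = -10 + Pb, so Pb = 105.
Sellers receive Ps = 105 + 21 = 126; x' = 431 − 3.2·105 = 95.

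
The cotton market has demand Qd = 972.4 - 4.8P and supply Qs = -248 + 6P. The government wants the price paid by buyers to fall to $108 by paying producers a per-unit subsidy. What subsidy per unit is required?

At a buyer price of 108, quantity demanded is 972.4 − 4.8·108 = 454.
Sellers supply 454 only when they receive Ps with -248 + 6·Ps = 454, i.e. Ps = 117.
s = Ps − Pb = 117 − 108 = 9.

Required subsidy s = $9 per unit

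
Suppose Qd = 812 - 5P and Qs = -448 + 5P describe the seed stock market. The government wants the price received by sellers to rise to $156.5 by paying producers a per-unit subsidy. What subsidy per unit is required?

Required subsidy s = $61 per unit

At a seller price of 156.5, quantity supplied is -448 + 5·156.5 = 334.5.
Buyers absorb 334.5 only when they pay Pb with 812 − 5·Pb = 334.5, i.e. Pb = 95.5.
s = Ps − Pb = 156.5 − 95.5 = 61.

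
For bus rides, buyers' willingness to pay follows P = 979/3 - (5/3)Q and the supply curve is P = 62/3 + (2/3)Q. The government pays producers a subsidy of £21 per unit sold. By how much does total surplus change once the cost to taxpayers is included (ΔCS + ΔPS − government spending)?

Pre-subsidy: 979/3 - (5/3)Q = 62/3 + (2/3)Q gives Q* = 131 and P* = 108.
With the subsidy, sellers receive Ps = Pb + 21 for each unit, where Pb is the price buyers pay.
On the curves, Pb = 979/3 - (5/3)Q and Ps = 62/3 + (2/3)Q; the wedge Ps − Pb = 21 gives 62/3 + (2/3)Q − (979/3 - (5/3)Q) = 21, so Q' = 140.
Then Pb = 979/3 − (5/3)·140 = 93 and Ps = 62/3 + (2/3)·140 = 114.
ΔCS = ½(131 + 140)(108 − 93) = 2032.5; ΔPS = ½(131 + 140)(114 − 108) = 813.
Government spending = 21 × 140 = 2940.
Net change = 2032.5 + 813 − 2940 = -94.5. The loss equals the DWL triangle ½·21·9.

Net change in total surplus = -£94.5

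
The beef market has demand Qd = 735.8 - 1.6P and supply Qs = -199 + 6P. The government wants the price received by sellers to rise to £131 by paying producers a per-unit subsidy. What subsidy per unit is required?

At a seller price of 131, quantity supplied is -199 + 6·131 = 587.
Buyers absorb 587 only when they pay Pb with 735.8 − 1.6·Pb = 587, i.e. Pb = 93.
s = Ps − Pb = 131 − 93 = 38.

Required subsidy s = £38 per unit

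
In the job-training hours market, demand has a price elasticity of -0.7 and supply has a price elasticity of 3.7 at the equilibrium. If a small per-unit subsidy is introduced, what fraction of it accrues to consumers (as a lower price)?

For a small subsidy around the equilibrium, the benefit split depends on the relative slopes, which at a point are proportional to the elasticities.
Buyer share = εs/(εs + |εd|) = 3.7/(3.7 + 0.7) = 37/44; seller share = |εd|/(εs + |εd|) = 7/44.

Consumer share = 37/44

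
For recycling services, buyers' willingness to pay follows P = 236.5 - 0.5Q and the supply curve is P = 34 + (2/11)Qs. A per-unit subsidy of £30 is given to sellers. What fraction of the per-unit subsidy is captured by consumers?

Pre-subsidy: 236.5 - 0.5Q = 34 + (2/11)Q gives Q* = 297 and P* = 88.
With the subsidy, sellers receive Ps = Pb + 30 for each unit, where Pb is the price buyers pay.
On the curves, Pb = 236.5 - 0.5Q and Ps = 34 + (2/11)Q; the wedge Ps − Pb = 30 gives 34 + (2/11)Q − (236.5 - 0.5Q) = 30, so Q' = 341.
Then Pb = 236.5 − 0.5·341 = 66 and Ps = 34 + (2/11)·341 = 96.
Buyers' price falls by P* − Pb = 88 − 66 = 22; sellers' price rises by Ps − P* = 96 − 88 = 8.
So consumers capture 22/30 = 11/15 of each unit of subsidy.

Consumer share = 11/15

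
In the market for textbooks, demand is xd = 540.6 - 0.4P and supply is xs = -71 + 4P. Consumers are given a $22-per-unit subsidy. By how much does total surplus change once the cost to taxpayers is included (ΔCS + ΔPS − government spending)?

Pre-subsidy: 540.6 - 0.4P = -71 + 4P gives P* = 139, x* = 485.
With the rebate, buyers effectively pay Pb = Ps − 22, where Ps is the price sellers receive.
Demand in terms of Ps becomes xd = 540.6 − 0.4(Ps − 22) = 549.4 - 0.4Ps. Setting this equal to supply: 549.4 - 0.4Ps = -71 + 4Ps, so Ps = 141.
Buyers pay Pb = 141 − 22 = 119; x' = -71 + 4·141 = 493.
ΔCS = ½(485 + 493)(139 − 119) = 9780; ΔPS = ½(485 + 493)(141 − 139) = 978.
Government spending = 22 × 493 = 10846.
Net change = 9780 + 978 − 10846 = -88. The loss equals the DWL triangle ½·22·8.

Net change in total surplus = -$88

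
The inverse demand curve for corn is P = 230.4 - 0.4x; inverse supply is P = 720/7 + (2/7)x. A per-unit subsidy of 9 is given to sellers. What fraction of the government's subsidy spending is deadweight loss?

DWL / government spending = 35/1062

Pre-subsidy: 230.4 - 0.4x = 720/7 + (2/7)x gives x* = 186 and P* = 156.
With the subsidy, sellers receive Ps = Pb + 9 for each unit, where Pb is the price buyers pay.
On the curves, Pb = 230.4 - 0.4x and Ps = 720/7 + (2/7)x; the wedge Ps − Pb = 9 gives 720/7 + (2/7)x − (230.4 - 0.4x) = 9, so x' = 199.125.
Then Pb = 230.4 − 0.4·199.125 = 150.75 and Ps = 720/7 + (2/7)·199.125 = 159.75.
ΔCS = ½(186 + 199.125)(156 − 150.75) = 1010.953125; ΔPS = ½(186 + 199.125)(159.75 − 156) = 722.109375.
Government spending = 9 × 199.125 = 1792.125.
DWL = ½ × 9 × (199.125 − 186) = 59.0625; fraction = 59.0625 / 1792.125 = 35/1062.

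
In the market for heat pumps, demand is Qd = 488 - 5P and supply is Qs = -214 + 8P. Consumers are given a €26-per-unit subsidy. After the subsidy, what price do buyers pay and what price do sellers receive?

Pre-subsidy: 488 - 5P = -214 + 8P gives P* = 54, Q* = 218.
With the rebate, buyers effectively pay Pb = Ps − 26, where Ps is the price sellers receive.
Demand in terms of Ps becomes Qd = 488 − 5(Ps − 26) = 618 - 5Ps. Setting this equal to supply: 618 - 5Ps = -214 + 8Ps, so Ps = 64.
Buyers pay Pb = 64 − 26 = 38; Q' = -214 + 8·64 = 298.

Buyers pay €38; sellers receive €64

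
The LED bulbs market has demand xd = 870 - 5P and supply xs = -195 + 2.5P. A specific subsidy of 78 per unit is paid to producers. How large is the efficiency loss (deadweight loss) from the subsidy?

Pre-subsidy: 870 - 5P = -195 + 2.5P gives P* = 142, x* = 160.
With the subsidy, sellers receive Ps = Pb + 78 for each unit, where Pb is the price buyers pay.
Supply in terms of Pb becomes xs = -195 + 2.5(Pb + 78) = 0 + 2.5Pb. Setting this equal to demand: 870 - 5Pb = 0 + 2.5Pb, so Pb = 116.
Sellers receive Ps = 116 + 78 = 194; x' = 870 − 5·116 = 290.
The subsidy expands output by 290 − 160 = 130 past the efficient level; on those units the gap between marginal cost and willingness to pay runs from 0 up to 78.
DWL = ½ × 78 × 130 = 5070.

Deadweight loss = 5070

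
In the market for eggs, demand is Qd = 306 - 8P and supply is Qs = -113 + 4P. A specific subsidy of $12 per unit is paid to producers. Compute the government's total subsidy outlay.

Pre-subsidy: 306 - 8P = -113 + 4P gives P* = 419/12, Q* = 80/3.
With the subsidy, sellers receive Ps = Pb + 12 for each unit, where Pb is the price buyers pay.
Supply in terms of Pb becomes Qs = -113 + 4(Pb + 12) = -65 + 4Pb. Setting this equal to demand: 306 - 8Pb = -65 + 4Pb, so Pb = 371/12.
Sellers receive Ps = 371/12 + 12 = 515/12; Q' = 306 − 8·(371/12) = 176/3.
Government outlay = subsidy × quantity = 12 × 176/3 = 704.

Government cost = $704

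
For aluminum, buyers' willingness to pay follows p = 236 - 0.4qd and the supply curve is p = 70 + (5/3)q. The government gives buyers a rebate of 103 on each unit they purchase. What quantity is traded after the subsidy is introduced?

Pre-subsidy: 236 - 0.4q = 70 + (5/3)q gives q* = 2490/31 and p* = 6320/31.
With the rebate, buyers effectively pay pb = ps − 103, where ps is the price sellers receive.
On the curves, pb = 236 - 0.4q and ps = 70 + (5/3)q; the wedge ps − pb = 103 gives 70 + (5/3)q − (236 - 0.4q) = 103, so q' = 4035/31.
Then pb = 236 − 0.4·(4035/31) = 5702/31 and ps = 70 + (5/3)·(4035/31) = 8895/31.

q' = 4035/31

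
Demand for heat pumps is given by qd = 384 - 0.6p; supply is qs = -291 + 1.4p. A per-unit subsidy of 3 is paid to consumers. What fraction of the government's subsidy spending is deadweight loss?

DWL / government spending = 21/6092

Pre-subsidy: 384 - 0.6p = -291 + 1.4p gives p* = 337.5, q* = 181.5.
With the rebate, buyers effectively pay pb = ps − 3, where ps is the price sellers receive.
Demand in terms of ps becomes qd = 384 − 0.6(ps − 3) = 385.8 - 0.6ps. Setting this equal to supply: 385.8 - 0.6ps = -291 + 1.4ps, so ps = 338.4.
Buyers pay pb = 338.4 − 3 = 335.4; q' = -291 + 1.4·338.4 = 182.76.
ΔCS = ½(181.5 + 182.76)(337.5 − 335.4) = 382.473; ΔPS = ½(181.5 + 182.76)(338.4 − 337.5) = 163.917.
Government spending = 3 × 182.76 = 548.28.
DWL = ½ × 3 × (182.76 − 181.5) = 1.89; fraction = 1.89 / 548.28 = 21/6092.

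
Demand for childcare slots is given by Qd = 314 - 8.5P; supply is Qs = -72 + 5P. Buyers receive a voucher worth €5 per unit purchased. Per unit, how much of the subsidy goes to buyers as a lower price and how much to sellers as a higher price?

Pre-subsidy: 314 - 8.5P = -72 + 5P gives P* = 772/27, Q* = 1916/27.
With the rebate, buyers effectively pay Pb = Ps − 5, where Ps is the price sellers receive.
Demand in terms of Ps becomes Qd = 314 − 8.5(Ps − 5) = 356.5 - 8.5Ps. Setting this equal to supply: 356.5 - 8.5Ps = -72 + 5Ps, so Ps = 857/27.
Buyers pay Pb = 857/27 − 5 = 722/27; Q' = -72 + 5·(857/27) = 2341/27.
Buyers' price falls by P* − Pb = 772/27 − 722/27 = 50/27; sellers' price rises by Ps − P* = 857/27 − 772/27 = 85/27.

Buyers gain 50/27 per unit; sellers gain 85/27 per unit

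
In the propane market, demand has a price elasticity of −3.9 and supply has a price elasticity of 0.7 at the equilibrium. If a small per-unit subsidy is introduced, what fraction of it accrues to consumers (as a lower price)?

For a small subsidy around the equilibrium, the benefit split depends on the relative slopes, which at a point are proportional to the elasticities.
Buyer share = εs/(εs + |εd|) = 0.7/(0.7 + 3.9) = 7/46; seller share = |εd|/(εs + |εd|) = 39/46.

Consumer share = 7/46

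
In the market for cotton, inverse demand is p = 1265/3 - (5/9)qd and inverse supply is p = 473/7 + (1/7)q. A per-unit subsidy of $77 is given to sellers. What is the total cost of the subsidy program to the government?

Government cost = $47528.25

Pre-subsidy: 1265/3 - (5/9)q = 473/7 + (1/7)q gives q* = 507 and p* = 140.
With the subsidy, sellers receive ps = pb + 77 for each unit, where pb is the price buyers pay.
On the curves, pb = 1265/3 - (5/9)q and ps = 473/7 + (1/7)q; the wedge ps − pb = 77 gives 473/7 + (1/7)q − (1265/3 - (5/9)q) = 77, so q' = 617.25.
Then pb = 1265/3 − (5/9)·617.25 = 78.75 and ps = 473/7 + (1/7)·617.25 = 155.75.
Government outlay = subsidy × quantity = 77 × 617.25 = 47528.25.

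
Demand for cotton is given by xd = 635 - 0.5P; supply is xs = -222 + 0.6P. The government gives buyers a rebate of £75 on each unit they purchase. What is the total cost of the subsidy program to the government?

Pre-subsidy: 635 - 0.5P = -222 + 0.6P gives P* = 8570/11, x* = 2700/11.
With the rebate, buyers effectively pay Pb = Ps − 75, where Ps is the price sellers receive.
Demand in terms of Ps becomes xd = 635 − 0.5(Ps − 75) = 672.5 - 0.5Ps. Setting this equal to supply: 672.5 - 0.5Ps = -222 + 0.6Ps, so Ps = 8945/11.
Buyers pay Pb = 8945/11 − 75 = 8120/11; x' = -222 + 0.6·(8945/11) = 2925/11.
Government outlay = subsidy × quantity = 75 × 2925/11 = 219375/11.

Government cost = 219375/11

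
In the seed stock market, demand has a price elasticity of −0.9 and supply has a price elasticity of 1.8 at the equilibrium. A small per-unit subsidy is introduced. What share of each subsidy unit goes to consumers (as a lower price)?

For a small subsidy around the equilibrium, the benefit split depends on the relative slopes, which at a point are proportional to the elasticities.
Buyer share = εs/(εs + |εd|) = 1.8/(1.8 + 0.9) = 2/3; seller share = |εd|/(εs + |εd|) = 1/3.

Consumer share = 2/3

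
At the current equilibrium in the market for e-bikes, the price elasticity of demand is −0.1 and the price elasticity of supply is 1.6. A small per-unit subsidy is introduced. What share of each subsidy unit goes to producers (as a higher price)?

Producer share = 1/17

For a small subsidy around the equilibrium, the benefit split depends on the relative slopes, which at a point are proportional to the elasticities.
Buyer share = εs/(εs + |εd|) = 1.6/(1.6 + 0.1) = 16/17; seller share = |εd|/(εs + |εd|) = 1/17.
So producers capture 1/17 of the subsidy.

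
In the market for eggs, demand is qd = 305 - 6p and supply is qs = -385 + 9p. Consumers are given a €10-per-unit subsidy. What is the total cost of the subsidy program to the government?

Government cost = €650

Pre-subsidy: 305 - 6p = -385 + 9p gives p* = 46, q* = 29.
With the rebate, buyers effectively pay pb = ps − 10, where ps is the price sellers receive.
Demand in terms of ps becomes qd = 305 − 6(ps − 10) = 365 - 6ps. Setting this equal to supply: 365 - 6ps = -385 + 9ps, so ps = 50.
Buyers pay pb = 50 − 10 = 40; q' = -385 + 9·50 = 65.
Government outlay = subsidy × quantity = 10 × 65 = 650.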